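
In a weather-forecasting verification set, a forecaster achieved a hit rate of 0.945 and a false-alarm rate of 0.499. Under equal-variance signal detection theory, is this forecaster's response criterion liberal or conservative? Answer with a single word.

z(H) = 1.598, z(FA) = -0.003
c = −½·(z(H) + z(FA)) = -0.7975
c < 0 → liberal criterion (biased toward responding “yes”).

liberal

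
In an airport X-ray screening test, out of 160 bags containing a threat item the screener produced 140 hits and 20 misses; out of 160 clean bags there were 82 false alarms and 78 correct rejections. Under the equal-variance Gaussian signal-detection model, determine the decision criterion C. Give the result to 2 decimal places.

C = -0.59

H = 140/160 = 0.8750
FA = 82/160 = 0.5125
z(H) = z(0.8750) = 1.150
z(FA) = z(0.5125) = 0.031
c = −½·[z(H) + z(FA)] = −0.5 × (1.150 + 0.031) = -0.5905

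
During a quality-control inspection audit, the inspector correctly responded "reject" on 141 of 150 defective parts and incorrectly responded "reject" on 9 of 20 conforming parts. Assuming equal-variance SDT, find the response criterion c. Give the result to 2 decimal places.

c = -0.71

H = 141/150 = 0.9400
FA = 9/20 = 0.4500
Φ⁻¹(H) = 1.5548
Φ⁻¹(FA) = -0.1257
c = −½·[z(H) + z(FA)] = −0.5 × (1.5548 + (-0.1257)) = -0.71455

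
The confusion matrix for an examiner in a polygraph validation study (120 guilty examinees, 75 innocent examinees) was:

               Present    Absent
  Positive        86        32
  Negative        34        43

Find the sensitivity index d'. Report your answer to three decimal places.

d' = 0.758

H = 86/120 = 0.7167
FA = 32/75 = 0.4267
Φ⁻¹(H) = Φ⁻¹(0.7167) = 0.5731
Φ⁻¹(FA) = Φ⁻¹(0.4267) = -0.1848
d' = z(H) − z(FA) = 0.5731 − (-0.1848) = 0.7579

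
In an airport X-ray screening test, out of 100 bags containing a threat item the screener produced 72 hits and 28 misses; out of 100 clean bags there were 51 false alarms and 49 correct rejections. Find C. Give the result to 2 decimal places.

C = -0.30

H = 72/100 = 0.7200
FA = 51/100 = 0.5100
z(H) = z(0.7200) = 0.583
z(FA) = z(0.5100) = 0.025
c = −½·[z(H) + z(FA)] = −0.5 × (0.583 + 0.025) = -0.304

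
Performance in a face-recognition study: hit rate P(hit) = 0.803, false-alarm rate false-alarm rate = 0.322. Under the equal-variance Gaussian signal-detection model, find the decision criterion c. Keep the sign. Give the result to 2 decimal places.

z(H) = 0.852
z(FA) = -0.462
c = −½·[z(H) + z(FA)] = −0.5 × (0.852 + (-0.462)) = -0.195

c = -0.20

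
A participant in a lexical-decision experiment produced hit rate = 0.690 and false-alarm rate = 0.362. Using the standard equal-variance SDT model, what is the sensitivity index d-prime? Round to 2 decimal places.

d-prime = 0.85

z(0.690) = 0.4959, z(0.362) = -0.3531
d' = z(H) − z(FA) = 0.4959 − (-0.3531) = 0.8490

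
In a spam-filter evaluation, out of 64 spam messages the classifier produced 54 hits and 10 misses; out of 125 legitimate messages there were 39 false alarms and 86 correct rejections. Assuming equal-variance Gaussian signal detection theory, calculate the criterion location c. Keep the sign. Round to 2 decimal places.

H = 54/64 = 0.8438
FA = 39/125 = 0.3120
Φ⁻¹(H) = 1.0102
Φ⁻¹(FA) = -0.4902
c = −½·[z(H) + z(FA)] = −0.5 × (1.0102 + (-0.4902)) = -0.2600
c < 0: the classifier has a liberal response bias.

c = -0.26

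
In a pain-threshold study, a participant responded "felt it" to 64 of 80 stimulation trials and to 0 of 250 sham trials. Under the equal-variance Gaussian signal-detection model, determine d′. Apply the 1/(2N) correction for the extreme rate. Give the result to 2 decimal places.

d′ = 3.72

The false-alarm rate is 0/250 = 0, so apply the 1/(2N) correction: FA → 1/(2·250) = 0.00200.
z(H) = z(0.80000) = 0.842
z(FA) = z(0.00200) = -2.878
d' = 0.842 − (-2.878) = 3.720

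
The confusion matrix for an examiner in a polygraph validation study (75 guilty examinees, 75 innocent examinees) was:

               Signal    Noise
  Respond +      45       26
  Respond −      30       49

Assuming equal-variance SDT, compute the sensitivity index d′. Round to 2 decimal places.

d′ = 0.65

H = 45/75 = 0.6000
FA = 26/75 = 0.3467
z(H) = 0.2533
z(FA) = -0.3942
d' = z(H) − z(FA) = 0.2533 − (-0.3942) = 0.6475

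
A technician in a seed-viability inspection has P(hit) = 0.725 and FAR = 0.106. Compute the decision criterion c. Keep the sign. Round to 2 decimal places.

z(H) = z(0.725) = 0.598
z(FA) = z(0.106) = -1.248
c = −½·[z(H) + z(FA)] = −0.5 × (0.598 + (-1.248)) = 0.325

c = 0.33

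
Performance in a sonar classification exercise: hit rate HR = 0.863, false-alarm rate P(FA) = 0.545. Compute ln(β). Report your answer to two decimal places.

ln β = -0.59

z(0.863) = 1.094, z(0.545) = 0.113
ln β = −½·[z(H)² − z(FA)²] = −0.5 × (1.197 − 0.013) = -0.592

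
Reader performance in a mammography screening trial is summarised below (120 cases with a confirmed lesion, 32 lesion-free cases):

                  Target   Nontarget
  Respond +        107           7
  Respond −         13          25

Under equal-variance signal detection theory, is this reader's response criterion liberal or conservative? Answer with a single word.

z(H) = 1.235, z(FA) = -0.776
c = −½·(z(H) + z(FA)) = -0.2295
c < 0 → liberal criterion (biased toward responding “yes”).

liberal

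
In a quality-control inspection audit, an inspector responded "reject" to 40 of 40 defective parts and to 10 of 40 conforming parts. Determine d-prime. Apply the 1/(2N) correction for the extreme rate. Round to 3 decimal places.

The hit rate is 40/40 = 1, so apply the 1/(2N) correction: H → 1 − 1/(2·40) = 0.98750.
z(H) = z(0.98750) = 2.2414
z(FA) = z(0.25000) = -0.6745
d' = 2.2414 − (-0.6745) = 2.9159

d-prime = 2.916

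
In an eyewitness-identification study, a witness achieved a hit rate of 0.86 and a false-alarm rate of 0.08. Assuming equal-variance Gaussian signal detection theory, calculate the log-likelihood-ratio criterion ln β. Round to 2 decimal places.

ln β = 0.40

z(H) = z(0.86) = 1.080
z(FA) = z(0.08) = -1.405
ln β = −½·[z(H)² − z(FA)²] = −0.5 × (1.166 − 1.974) = 0.404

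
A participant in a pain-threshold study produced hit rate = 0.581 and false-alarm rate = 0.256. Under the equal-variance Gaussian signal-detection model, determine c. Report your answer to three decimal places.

Φ⁻¹(H) = 0.2045
Φ⁻¹(FA) = -0.6557
c = −½·[z(H) + z(FA)] = −0.5 × (0.2045 + (-0.6557)) = 0.2256
c > 0: the participant has a conservative response bias.

c = 0.226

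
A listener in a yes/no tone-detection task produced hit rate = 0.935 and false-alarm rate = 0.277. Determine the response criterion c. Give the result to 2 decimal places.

z(0.935) = 1.514, z(0.277) = -0.592
c = −½·[z(H) + z(FA)] = −0.5 × (1.514 + (-0.592)) = -0.461

c = -0.46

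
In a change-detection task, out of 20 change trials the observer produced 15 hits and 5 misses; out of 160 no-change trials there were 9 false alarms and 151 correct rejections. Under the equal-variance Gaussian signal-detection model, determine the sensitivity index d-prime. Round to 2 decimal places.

H = 15/20 = 0.7500
FA = 9/160 = 0.0563
z(H) = z(0.7500) = 0.6745
z(FA) = z(0.0563) = -1.5866
d' = z(H) − z(FA) = 0.6745 − (-1.5866) = 2.2611

d-prime = 2.26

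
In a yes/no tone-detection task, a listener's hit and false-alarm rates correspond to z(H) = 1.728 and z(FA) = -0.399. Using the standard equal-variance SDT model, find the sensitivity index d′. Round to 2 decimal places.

d' = z(H) − z(FA) = 1.728 − (-0.399) = 2.127

d′ = 2.13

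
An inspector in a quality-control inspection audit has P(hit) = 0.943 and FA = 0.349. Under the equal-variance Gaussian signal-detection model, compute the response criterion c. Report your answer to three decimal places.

Φ⁻¹(0.943) = 1.5805, Φ⁻¹(0.349) = -0.3880
c = −½·[z(H) + z(FA)] = −0.5 × (1.5805 + (-0.3880)) = -0.59625

c = -0.596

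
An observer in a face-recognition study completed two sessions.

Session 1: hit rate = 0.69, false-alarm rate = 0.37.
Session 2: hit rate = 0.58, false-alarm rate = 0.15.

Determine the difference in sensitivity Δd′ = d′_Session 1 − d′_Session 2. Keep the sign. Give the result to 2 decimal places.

Δd′ = -0.41

Session 1: z(0.69) = 0.496, z(0.37) = -0.332, d' = 0.828
Session 2: z(0.58) = 0.202, z(0.15) = -1.036, d' = 1.238
Δd' = d'_Session 1 − d'_Session 2 = 0.828 − 1.238 = -0.410
Session 2 has the higher sensitivity.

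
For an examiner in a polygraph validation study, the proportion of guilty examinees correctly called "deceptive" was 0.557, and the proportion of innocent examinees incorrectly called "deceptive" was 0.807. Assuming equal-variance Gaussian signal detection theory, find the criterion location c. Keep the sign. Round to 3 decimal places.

z(H) = 0.1434
z(FA) = 0.8669
c = −½·[z(H) + z(FA)] = −0.5 × (0.1434 + 0.8669) = -0.50515

c = -0.505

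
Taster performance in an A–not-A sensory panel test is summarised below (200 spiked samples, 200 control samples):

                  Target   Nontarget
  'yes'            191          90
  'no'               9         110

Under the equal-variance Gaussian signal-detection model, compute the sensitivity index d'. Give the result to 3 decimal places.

d' = 1.821

H = 191/200 = 0.9550
FA = 90/200 = 0.4500
z(H) = 1.6954
z(FA) = -0.1257
d' = z(H) − z(FA) = 1.6954 − (-0.1257) = 1.8211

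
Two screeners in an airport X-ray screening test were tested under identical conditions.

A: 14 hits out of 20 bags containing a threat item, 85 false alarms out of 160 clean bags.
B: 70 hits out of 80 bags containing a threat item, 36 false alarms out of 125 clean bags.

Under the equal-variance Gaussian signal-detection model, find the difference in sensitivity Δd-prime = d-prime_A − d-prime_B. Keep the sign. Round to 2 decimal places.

Δd-prime = -1.26

A: z(0.7000) = 0.524, z(0.5312) = 0.078, d' = 0.446
B: z(0.8750) = 1.150, z(0.2880) = -0.559, d' = 1.709
Δd' = d'_A − d'_B = 0.446 − 1.709 = -1.263
B has the higher sensitivity.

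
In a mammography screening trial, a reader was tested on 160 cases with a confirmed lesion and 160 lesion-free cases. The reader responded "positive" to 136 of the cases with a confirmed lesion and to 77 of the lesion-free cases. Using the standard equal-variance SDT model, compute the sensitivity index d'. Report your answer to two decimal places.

d' = 1.08

H = 136/160 = 0.8500
FA = 77/160 = 0.4813
Φ⁻¹(H) = 1.0364
Φ⁻¹(FA) = -0.0469
d' = z(H) − z(FA) = 1.0364 − (-0.0469) = 1.0833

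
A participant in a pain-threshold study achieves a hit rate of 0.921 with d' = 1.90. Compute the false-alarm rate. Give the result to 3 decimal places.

false-alarm rate = 0.313

z(hit rate) = z(0.921) = 1.4118
z(FA) = z(H) − d' = 1.4118 − 1.90 = -0.4882
false-alarm rate = Φ(-0.4882) = 0.3127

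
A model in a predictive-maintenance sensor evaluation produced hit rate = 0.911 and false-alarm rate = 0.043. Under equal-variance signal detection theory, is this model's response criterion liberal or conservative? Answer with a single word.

z(H) = 1.347, z(FA) = -1.717
c = −½·(z(H) + z(FA)) = 0.185
c > 0 → conservative criterion (biased toward responding “no”).

conservative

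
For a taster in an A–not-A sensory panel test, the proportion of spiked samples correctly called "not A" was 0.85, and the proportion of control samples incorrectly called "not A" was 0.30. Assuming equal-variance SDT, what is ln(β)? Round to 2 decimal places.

z(H) = z(0.85) = 1.036
z(FA) = z(0.30) = -0.524
ln β = −½·[z(H)² − z(FA)²] = −0.5 × (1.073 − 0.275) = -0.399

ln β = -0.40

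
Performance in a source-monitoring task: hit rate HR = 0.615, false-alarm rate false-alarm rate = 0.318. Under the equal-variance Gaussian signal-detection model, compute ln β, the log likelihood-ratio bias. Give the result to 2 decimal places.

ln β = 0.07

z(0.615) = 0.292, z(0.318) = -0.473
ln β = −½·[z(H)² − z(FA)²] = −0.5 × (0.085 − 0.224) = 0.0695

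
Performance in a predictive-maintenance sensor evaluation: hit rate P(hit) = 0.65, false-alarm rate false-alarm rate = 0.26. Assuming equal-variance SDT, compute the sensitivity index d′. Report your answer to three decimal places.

d′ = 1.029

Φ⁻¹(H) = Φ⁻¹(0.65) = 0.3853
Φ⁻¹(FA) = Φ⁻¹(0.26) = -0.6433
d' = z(H) − z(FA) = 0.3853 − (-0.6433) = 1.0286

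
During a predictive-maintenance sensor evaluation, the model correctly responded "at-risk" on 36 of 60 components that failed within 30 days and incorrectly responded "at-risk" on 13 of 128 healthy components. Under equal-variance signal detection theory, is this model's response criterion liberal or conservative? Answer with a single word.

z(H) = 0.253, z(FA) = -1.273
c = −½·(z(H) + z(FA)) = 0.510
c > 0 → conservative criterion (biased toward responding “no”).

conservative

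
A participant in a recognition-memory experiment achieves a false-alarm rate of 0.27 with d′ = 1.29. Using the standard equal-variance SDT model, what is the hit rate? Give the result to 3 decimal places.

hit rate = 0.751

z(false-alarm rate) = z(0.27) = -0.6128
z(H) = z(FA) + d' = -0.6128 + 1.29 = 0.6772
hit rate = Φ(0.6772) = 0.7509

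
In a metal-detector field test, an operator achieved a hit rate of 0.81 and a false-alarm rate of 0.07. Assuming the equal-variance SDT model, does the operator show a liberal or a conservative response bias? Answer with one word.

conservative

z(H) = 0.878, z(FA) = -1.476
c = −½·(z(H) + z(FA)) = 0.299
c > 0 → conservative criterion (biased toward responding “no”).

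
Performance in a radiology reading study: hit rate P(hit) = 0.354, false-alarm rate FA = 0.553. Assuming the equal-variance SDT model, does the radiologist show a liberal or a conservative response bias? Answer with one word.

conservative

z(H) = -0.375, z(FA) = 0.133
c = −½·(z(H) + z(FA)) = 0.121
c > 0 → conservative criterion (biased toward responding “no”).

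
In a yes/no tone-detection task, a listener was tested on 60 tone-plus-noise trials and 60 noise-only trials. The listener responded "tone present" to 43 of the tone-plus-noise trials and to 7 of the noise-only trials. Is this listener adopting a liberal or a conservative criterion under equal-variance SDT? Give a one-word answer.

z(H) = 0.573, z(FA) = -1.192
c = −½·(z(H) + z(FA)) = 0.3095
c > 0 → conservative criterion (biased toward responding “no”).

conservative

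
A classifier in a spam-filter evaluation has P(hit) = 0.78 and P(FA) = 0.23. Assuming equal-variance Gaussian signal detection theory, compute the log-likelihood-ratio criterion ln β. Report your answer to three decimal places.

Φ⁻¹(H) = Φ⁻¹(0.78) = 0.7722
Φ⁻¹(FA) = Φ⁻¹(0.23) = -0.7388
ln β = −½·[z(H)² − z(FA)²] = −0.5 × (0.5963 − 0.5458) = -0.02525

ln β = -0.025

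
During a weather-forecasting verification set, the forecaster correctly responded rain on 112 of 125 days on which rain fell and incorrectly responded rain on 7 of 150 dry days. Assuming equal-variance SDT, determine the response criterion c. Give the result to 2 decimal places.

H = 112/125 = 0.8960
FA = 7/150 = 0.0467
z(H) = z(0.8960) = 1.2591
z(FA) = z(0.0467) = -1.6777
c = −½·[z(H) + z(FA)] = −0.5 × (1.2591 + (-1.6777)) = 0.2093

c = 0.21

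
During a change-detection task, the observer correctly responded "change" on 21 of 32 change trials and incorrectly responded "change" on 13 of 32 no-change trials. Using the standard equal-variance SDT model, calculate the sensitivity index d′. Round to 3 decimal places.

d′ = 0.639

H = 21/32 = 0.6562
FA = 13/32 = 0.4062
z(H) = z(0.6562) = 0.4021
z(FA) = z(0.4062) = -0.2373
d' = z(H) − z(FA) = 0.4021 − (-0.2373) = 0.6394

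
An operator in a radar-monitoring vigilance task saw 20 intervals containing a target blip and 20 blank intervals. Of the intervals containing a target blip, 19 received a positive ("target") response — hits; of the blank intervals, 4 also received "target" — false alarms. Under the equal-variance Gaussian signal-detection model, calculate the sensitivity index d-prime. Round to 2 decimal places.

d-prime = 2.49

H = 19/20 = 0.9500
FA = 4/20 = 0.2000
Φ⁻¹(H) = Φ⁻¹(0.9500) = 1.645
Φ⁻¹(FA) = Φ⁻¹(0.2000) = -0.842
d' = z(H) − z(FA) = 1.645 − (-0.842) = 2.487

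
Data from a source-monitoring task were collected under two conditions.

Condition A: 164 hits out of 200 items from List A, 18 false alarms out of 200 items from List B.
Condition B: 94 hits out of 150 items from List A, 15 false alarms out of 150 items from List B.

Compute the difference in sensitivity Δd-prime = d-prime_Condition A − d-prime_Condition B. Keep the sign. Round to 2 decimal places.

Δd-prime = 0.65

Condition A: z(0.8200) = 0.915, z(0.0900) = -1.341, d' = 2.256
Condition B: z(0.6267) = 0.323, z(0.1000) = -1.282, d' = 1.605
Δd' = d'_Condition A − d'_Condition B = 2.256 − 1.605 = 0.651
Condition A has the higher sensitivity.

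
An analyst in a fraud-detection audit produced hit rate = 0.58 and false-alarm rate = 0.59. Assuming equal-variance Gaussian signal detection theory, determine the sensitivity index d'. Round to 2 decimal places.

z(H) = 0.2019
z(FA) = 0.2275
d' = z(H) − z(FA) = 0.2019 − 0.2275 = -0.0256

d' = -0.03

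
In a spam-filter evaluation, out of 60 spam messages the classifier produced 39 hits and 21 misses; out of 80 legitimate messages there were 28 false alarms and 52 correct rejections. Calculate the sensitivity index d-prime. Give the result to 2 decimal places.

d-prime = 0.77

H = 39/60 = 0.6500
FA = 28/80 = 0.3500
Φ⁻¹(H) = Φ⁻¹(0.6500) = 0.3853
Φ⁻¹(FA) = Φ⁻¹(0.3500) = -0.3853
d' = z(H) − z(FA) = 0.3853 − (-0.3853) = 0.7706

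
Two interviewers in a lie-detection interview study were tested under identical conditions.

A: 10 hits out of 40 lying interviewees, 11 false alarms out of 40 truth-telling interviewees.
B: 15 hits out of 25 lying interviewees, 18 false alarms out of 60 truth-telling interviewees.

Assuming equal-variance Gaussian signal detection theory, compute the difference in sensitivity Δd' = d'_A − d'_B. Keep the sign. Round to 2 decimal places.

Δd' = -0.85

A: z(0.2500) = -0.674, z(0.2750) = -0.598, d' = -0.076
B: z(0.6000) = 0.253, z(0.3000) = -0.524, d' = 0.777
Δd' = d'_A − d'_B = -0.076 − 0.777 = -0.853
B has the higher sensitivity.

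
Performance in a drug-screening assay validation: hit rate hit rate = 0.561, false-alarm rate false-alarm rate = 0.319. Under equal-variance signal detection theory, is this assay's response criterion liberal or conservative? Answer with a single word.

conservative

z(H) = 0.154, z(FA) = -0.470
c = −½·(z(H) + z(FA)) = 0.158
c > 0 → conservative criterion (biased toward responding “no”).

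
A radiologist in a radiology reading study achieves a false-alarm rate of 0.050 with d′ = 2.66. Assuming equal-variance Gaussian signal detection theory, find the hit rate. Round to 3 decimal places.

hit rate = 0.845

z(false-alarm rate) = z(0.050) = -1.6449
z(H) = z(FA) + d' = -1.6449 + 2.66 = 1.0151
hit rate = Φ(1.0151) = 0.8450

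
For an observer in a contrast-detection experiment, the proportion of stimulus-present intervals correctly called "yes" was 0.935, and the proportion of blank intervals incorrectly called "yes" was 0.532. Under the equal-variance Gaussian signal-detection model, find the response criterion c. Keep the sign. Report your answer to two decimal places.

z(0.935) = 1.5141, z(0.532) = 0.0803
c = −½·[z(H) + z(FA)] = −0.5 × (1.5141 + 0.0803) = -0.7972
c < 0: the observer has a liberal response bias.

c = -0.80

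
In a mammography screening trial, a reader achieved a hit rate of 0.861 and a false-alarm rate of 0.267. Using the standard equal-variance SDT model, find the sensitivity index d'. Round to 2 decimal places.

z(H) = z(0.861) = 1.085
z(FA) = z(0.267) = -0.622
d' = z(H) − z(FA) = 1.085 − (-0.622) = 1.707

d' = 1.71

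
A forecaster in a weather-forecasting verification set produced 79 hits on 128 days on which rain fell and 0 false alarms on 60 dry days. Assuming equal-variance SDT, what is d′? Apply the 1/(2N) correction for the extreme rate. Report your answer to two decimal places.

d′ = 2.69

The false-alarm rate is 0/60 = 0, so apply the 1/(2N) correction: FA → 1/(2·60) = 0.00833.
z(H) = z(0.61719) = 0.298
z(FA) = z(0.00833) = -2.394
d' = 0.298 − (-2.394) = 2.692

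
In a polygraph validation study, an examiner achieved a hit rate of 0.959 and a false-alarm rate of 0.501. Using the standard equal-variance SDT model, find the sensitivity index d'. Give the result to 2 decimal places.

z(H) = z(0.959) = 1.7392
z(FA) = z(0.501) = 0.0025
d' = z(H) − z(FA) = 1.7392 − 0.0025 = 1.7367

d' = 1.74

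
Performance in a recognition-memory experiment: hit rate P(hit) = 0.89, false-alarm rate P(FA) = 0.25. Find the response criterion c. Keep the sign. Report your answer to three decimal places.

c = -0.276

z(0.89) = 1.2265, z(0.25) = -0.6745
c = −½·[z(H) + z(FA)] = −0.5 × (1.2265 + (-0.6745)) = -0.2760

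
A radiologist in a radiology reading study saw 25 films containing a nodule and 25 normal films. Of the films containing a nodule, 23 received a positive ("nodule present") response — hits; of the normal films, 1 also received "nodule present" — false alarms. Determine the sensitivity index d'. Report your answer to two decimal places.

H = 23/25 = 0.9200
FA = 1/25 = 0.0400
z(0.9200) = 1.4051, z(0.0400) = -1.7507
d' = z(H) − z(FA) = 1.4051 − (-1.7507) = 3.1558

d' = 3.16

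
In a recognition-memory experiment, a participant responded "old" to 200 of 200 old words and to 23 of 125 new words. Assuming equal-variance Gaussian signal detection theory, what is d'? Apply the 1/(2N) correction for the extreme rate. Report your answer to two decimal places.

The hit rate is 200/200 = 1, so apply the 1/(2N) correction: H → 1 − 1/(2·200) = 0.99750.
z(H) = z(0.99750) = 2.807
z(FA) = z(0.18400) = -0.900
d' = 2.807 − (-0.900) = 3.707

d' = 3.71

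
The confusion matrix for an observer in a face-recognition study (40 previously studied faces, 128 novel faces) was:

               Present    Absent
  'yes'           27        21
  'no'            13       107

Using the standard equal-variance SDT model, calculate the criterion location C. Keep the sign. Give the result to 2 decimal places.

C = 0.26

H = 27/40 = 0.6750
FA = 21/128 = 0.1641
Φ⁻¹(H) = 0.4538
Φ⁻¹(FA) = -0.9777
c = −½·[z(H) + z(FA)] = −0.5 × (0.4538 + (-0.9777)) = 0.26195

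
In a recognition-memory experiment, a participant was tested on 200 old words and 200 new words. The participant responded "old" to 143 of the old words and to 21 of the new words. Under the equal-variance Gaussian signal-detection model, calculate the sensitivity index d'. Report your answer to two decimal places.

d' = 1.82

H = 143/200 = 0.7150
FA = 21/200 = 0.1050
Φ⁻¹(0.7150) = 0.568, Φ⁻¹(0.1050) = -1.254
d' = z(H) − z(FA) = 0.568 − (-1.254) = 1.822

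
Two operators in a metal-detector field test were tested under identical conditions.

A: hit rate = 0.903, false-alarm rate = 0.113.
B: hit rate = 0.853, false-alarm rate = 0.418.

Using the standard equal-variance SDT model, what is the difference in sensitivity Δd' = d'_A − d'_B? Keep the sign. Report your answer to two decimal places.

Δd' = 1.25

A: z(0.903) = 1.299, z(0.113) = -1.211, d' = 2.510
B: z(0.853) = 1.049, z(0.418) = -0.207, d' = 1.256
Δd' = d'_A − d'_B = 2.510 − 1.256 = 1.254
A has the higher sensitivity.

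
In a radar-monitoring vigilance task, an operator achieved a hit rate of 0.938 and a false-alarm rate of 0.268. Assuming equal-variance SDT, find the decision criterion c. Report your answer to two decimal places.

c = -0.46

z(H) = z(0.938) = 1.538
z(FA) = z(0.268) = -0.619
c = −½·[z(H) + z(FA)] = −0.5 × (1.538 + (-0.619)) = -0.4595
c < 0: the operator has a liberal response bias.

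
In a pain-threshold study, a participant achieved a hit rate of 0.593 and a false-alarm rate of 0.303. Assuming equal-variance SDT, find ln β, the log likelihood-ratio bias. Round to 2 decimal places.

z(H) = z(0.593) = 0.235
z(FA) = z(0.303) = -0.516
ln β = −½·[z(H)² − z(FA)²] = −0.5 × (0.055 − 0.266) = 0.1055

ln β = 0.11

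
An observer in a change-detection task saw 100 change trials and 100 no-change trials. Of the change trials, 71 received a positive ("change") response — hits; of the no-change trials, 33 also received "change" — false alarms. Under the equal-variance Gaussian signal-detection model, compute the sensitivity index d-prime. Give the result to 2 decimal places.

H = 71/100 = 0.7100
FA = 33/100 = 0.3300
Φ⁻¹(0.7100) = 0.553, Φ⁻¹(0.3300) = -0.440
d' = z(H) − z(FA) = 0.553 − (-0.440) = 0.993

d-prime = 0.99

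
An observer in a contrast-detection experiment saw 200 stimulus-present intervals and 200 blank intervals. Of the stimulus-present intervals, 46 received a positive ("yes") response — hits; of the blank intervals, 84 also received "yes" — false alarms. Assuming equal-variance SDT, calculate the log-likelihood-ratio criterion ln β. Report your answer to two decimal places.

H = 46/200 = 0.2300
FA = 84/200 = 0.4200
z(H) = z(0.2300) = -0.739
z(FA) = z(0.4200) = -0.202
ln β = −½·[z(H)² − z(FA)²] = −0.5 × (0.546 − 0.041) = -0.2525

ln β = -0.25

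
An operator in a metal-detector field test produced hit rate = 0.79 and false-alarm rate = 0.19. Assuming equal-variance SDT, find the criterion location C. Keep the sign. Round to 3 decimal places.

z(H) = z(0.79) = 0.8064
z(FA) = z(0.19) = -0.8779
c = −½·[z(H) + z(FA)] = −0.5 × (0.8064 + (-0.8779)) = 0.03575

C = 0.036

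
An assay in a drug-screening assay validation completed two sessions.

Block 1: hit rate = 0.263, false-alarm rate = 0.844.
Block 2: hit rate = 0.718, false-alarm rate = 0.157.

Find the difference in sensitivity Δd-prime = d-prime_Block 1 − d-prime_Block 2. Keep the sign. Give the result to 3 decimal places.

Block 1: z(0.263) = -0.6341, z(0.844) = 1.0110, d' = -1.6451
Block 2: z(0.718) = 0.5769, z(0.157) = -1.0069, d' = 1.5838
Δd' = d'_Block 1 − d'_Block 2 = -1.6451 − 1.5838 = -3.2289
Block 2 has the higher sensitivity.

Δd-prime = -3.229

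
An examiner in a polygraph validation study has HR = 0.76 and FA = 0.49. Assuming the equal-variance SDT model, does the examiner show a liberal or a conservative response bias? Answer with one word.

z(H) = 0.706, z(FA) = -0.025
c = −½·(z(H) + z(FA)) = -0.3405
c < 0 → liberal criterion (biased toward responding “yes”).

liberal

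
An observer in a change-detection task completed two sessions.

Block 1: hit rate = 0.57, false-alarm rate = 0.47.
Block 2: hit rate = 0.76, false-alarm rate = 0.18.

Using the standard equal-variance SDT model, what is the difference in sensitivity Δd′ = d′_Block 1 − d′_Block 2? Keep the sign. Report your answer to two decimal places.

Δd′ = -1.37

Block 1: z(0.57) = 0.176, z(0.47) = -0.075, d' = 0.251
Block 2: z(0.76) = 0.706, z(0.18) = -0.915, d' = 1.621
Δd' = d'_Block 1 − d'_Block 2 = 0.251 − 1.621 = -1.370
Block 2 has the higher sensitivity.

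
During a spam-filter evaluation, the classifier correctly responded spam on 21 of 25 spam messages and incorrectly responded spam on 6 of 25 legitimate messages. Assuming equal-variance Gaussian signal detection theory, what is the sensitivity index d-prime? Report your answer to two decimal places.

d-prime = 1.70

H = 21/25 = 0.8400
FA = 6/25 = 0.2400
Φ⁻¹(0.8400) = 0.994, Φ⁻¹(0.2400) = -0.706
d' = z(H) − z(FA) = 0.994 − (-0.706) = 1.700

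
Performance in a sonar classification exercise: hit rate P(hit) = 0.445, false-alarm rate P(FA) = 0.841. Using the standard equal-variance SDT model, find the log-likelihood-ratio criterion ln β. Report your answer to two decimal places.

Φ⁻¹(H) = Φ⁻¹(0.445) = -0.138
Φ⁻¹(FA) = Φ⁻¹(0.841) = 0.999
ln β = −½·[z(H)² − z(FA)²] = −0.5 × (0.019 − 0.998) = 0.4895

ln β = 0.49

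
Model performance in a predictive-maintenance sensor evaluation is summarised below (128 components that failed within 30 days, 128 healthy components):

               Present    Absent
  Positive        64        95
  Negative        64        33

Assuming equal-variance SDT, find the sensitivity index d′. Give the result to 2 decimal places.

H = 64/128 = 0.5000
FA = 95/128 = 0.7422
Φ⁻¹(H) = Φ⁻¹(0.5000) = 0.0000
Φ⁻¹(FA) = Φ⁻¹(0.7422) = 0.6501
d' = z(H) − z(FA) = 0.0000 − 0.6501 = -0.6501

d′ = -0.65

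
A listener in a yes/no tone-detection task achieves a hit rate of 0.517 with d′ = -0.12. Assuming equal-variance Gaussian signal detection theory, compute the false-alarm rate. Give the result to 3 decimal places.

false-alarm rate = 0.565

z(hit rate) = z(0.517) = 0.0426
z(FA) = z(H) − d' = 0.0426 − (-0.12) = 0.1626
false-alarm rate = Φ(0.1626) = 0.5646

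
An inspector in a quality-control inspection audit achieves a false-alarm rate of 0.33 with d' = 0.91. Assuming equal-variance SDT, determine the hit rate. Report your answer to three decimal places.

hit rate = 0.681

z(false-alarm rate) = z(0.33) = -0.4399
z(H) = z(FA) + d' = -0.4399 + 0.91 = 0.4701
hit rate = Φ(0.4701) = 0.6809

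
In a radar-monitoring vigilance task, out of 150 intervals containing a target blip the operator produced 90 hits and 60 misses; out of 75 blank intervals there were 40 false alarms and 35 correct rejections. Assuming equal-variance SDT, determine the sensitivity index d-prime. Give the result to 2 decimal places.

d-prime = 0.17

H = 90/150 = 0.6000
FA = 40/75 = 0.5333
z(H) = 0.253
z(FA) = 0.084
d' = z(H) − z(FA) = 0.253 − 0.084 = 0.169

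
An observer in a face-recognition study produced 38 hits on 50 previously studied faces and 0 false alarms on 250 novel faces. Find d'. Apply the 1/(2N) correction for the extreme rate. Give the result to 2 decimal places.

The false-alarm rate is 0/250 = 0, so apply the 1/(2N) correction: FA → 1/(2·250) = 0.00200.
z(H) = z(0.76000) = 0.706
z(FA) = z(0.00200) = -2.878
d' = 0.706 − (-2.878) = 3.584

d' = 3.58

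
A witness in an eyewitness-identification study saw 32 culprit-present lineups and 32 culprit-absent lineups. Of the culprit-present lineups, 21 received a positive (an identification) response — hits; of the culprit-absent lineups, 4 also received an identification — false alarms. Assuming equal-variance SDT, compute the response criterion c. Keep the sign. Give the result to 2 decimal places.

c = 0.37

H = 21/32 = 0.6562
FA = 4/32 = 0.1250
z(H) = 0.402
z(FA) = -1.150
c = −½·[z(H) + z(FA)] = −0.5 × (0.402 + (-1.150)) = 0.374
c > 0: the witness has a conservative response bias.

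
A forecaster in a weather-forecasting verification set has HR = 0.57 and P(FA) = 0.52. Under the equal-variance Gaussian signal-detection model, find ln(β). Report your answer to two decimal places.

ln β = -0.01

Φ⁻¹(H) = Φ⁻¹(0.57) = 0.176
Φ⁻¹(FA) = Φ⁻¹(0.52) = 0.050
ln β = −½·[z(H)² − z(FA)²] = −0.5 × (0.031 − 0.003) = -0.014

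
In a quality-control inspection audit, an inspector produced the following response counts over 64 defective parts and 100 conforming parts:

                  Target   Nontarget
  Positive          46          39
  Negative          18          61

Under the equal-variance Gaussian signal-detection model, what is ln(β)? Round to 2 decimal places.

ln β = -0.13

H = 46/64 = 0.7188
FA = 39/100 = 0.3900
z(H) = 0.579
z(FA) = -0.279
ln β = −½·[z(H)² − z(FA)²] = −0.5 × (0.335 − 0.078) = -0.1285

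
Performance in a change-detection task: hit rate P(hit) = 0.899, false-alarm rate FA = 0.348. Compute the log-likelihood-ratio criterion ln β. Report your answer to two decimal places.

z(H) = z(0.899) = 1.276
z(FA) = z(0.348) = -0.391
ln β = −½·[z(H)² − z(FA)²] = −0.5 × (1.628 − 0.153) = -0.7375

ln β = -0.74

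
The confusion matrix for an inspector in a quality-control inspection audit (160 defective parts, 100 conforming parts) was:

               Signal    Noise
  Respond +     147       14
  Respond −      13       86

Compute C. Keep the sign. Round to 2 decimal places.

H = 147/160 = 0.9187
FA = 14/100 = 0.1400
z(0.9187) = 1.396, z(0.1400) = -1.080
c = −½·[z(H) + z(FA)] = −0.5 × (1.396 + (-1.080)) = -0.158
c < 0: the inspector has a liberal response bias.

C = -0.16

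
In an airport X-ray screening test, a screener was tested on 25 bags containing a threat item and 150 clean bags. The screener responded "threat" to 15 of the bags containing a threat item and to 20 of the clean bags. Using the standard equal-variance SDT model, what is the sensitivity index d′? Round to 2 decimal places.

d′ = 1.36

H = 15/25 = 0.6000
FA = 20/150 = 0.1333
z(H) = 0.2533
z(FA) = -1.1109
d' = z(H) − z(FA) = 0.2533 − (-1.1109) = 1.3642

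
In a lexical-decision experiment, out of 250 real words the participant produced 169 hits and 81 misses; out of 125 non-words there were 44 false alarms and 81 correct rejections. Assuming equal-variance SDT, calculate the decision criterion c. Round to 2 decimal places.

c = -0.04

H = 169/250 = 0.6760
FA = 44/125 = 0.3520
Φ⁻¹(H) = 0.457
Φ⁻¹(FA) = -0.380
c = −½·[z(H) + z(FA)] = −0.5 × (0.457 + (-0.380)) = -0.0385
c < 0: the participant has a liberal response bias.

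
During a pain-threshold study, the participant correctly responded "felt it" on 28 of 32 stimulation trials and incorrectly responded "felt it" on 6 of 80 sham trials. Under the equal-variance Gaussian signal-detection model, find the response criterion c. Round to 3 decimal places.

H = 28/32 = 0.8750
FA = 6/80 = 0.0750
z(H) = 1.1503
z(FA) = -1.4395
c = −½·[z(H) + z(FA)] = −0.5 × (1.1503 + (-1.4395)) = 0.1446

c = 0.145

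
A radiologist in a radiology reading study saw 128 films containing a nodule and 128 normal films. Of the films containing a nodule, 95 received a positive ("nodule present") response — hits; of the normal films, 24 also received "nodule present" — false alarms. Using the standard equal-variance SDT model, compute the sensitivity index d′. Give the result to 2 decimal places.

H = 95/128 = 0.7422
FA = 24/128 = 0.1875
Φ⁻¹(0.7422) = 0.6501, Φ⁻¹(0.1875) = -0.8871
d' = z(H) − z(FA) = 0.6501 − (-0.8871) = 1.5372

d′ = 1.54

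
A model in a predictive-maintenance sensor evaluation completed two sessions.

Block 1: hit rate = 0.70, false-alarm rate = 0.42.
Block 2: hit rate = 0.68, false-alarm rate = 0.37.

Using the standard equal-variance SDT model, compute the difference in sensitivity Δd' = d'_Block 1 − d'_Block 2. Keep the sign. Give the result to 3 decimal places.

Block 1: z(0.70) = 0.5244, z(0.42) = -0.2019, d' = 0.7263
Block 2: z(0.68) = 0.4677, z(0.37) = -0.3319, d' = 0.7996
Δd' = d'_Block 1 − d'_Block 2 = 0.7263 − 0.7996 = -0.0733
Block 2 has the higher sensitivity.

Δd' = -0.073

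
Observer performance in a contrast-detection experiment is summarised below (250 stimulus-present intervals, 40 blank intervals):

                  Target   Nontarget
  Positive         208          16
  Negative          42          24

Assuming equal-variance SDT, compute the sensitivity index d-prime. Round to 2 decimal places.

d-prime = 1.22

H = 208/250 = 0.8320
FA = 16/40 = 0.4000
z(H) = z(0.8320) = 0.9621
z(FA) = z(0.4000) = -0.2533
d' = z(H) − z(FA) = 0.9621 − (-0.2533) = 1.2154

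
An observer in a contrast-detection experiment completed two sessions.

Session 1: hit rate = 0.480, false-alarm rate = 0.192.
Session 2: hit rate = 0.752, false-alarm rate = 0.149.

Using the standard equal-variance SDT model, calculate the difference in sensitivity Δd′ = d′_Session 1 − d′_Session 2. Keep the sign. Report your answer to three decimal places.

Session 1: z(0.480) = -0.0502, z(0.192) = -0.8705, d' = 0.8203
Session 2: z(0.752) = 0.6808, z(0.149) = -1.0407, d' = 1.7215
Δd' = d'_Session 1 − d'_Session 2 = 0.8203 − 1.7215 = -0.9012
Session 2 has the higher sensitivity.

Δd′ = -0.901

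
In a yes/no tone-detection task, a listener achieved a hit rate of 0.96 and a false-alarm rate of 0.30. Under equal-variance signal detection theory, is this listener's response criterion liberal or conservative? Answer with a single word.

z(H) = 1.751, z(FA) = -0.524
c = −½·(z(H) + z(FA)) = -0.6135
c < 0 → liberal criterion (biased toward responding “yes”).

liberal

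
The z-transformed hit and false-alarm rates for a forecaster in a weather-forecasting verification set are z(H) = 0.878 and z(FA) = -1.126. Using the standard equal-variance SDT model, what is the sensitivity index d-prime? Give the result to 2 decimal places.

d-prime = 2.00

d' = z(H) − z(FA) = 0.878 − (-1.126) = 2.004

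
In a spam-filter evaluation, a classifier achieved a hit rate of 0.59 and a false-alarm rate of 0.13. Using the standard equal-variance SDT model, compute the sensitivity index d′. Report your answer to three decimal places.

d′ = 1.354

Φ⁻¹(H) = 0.2275
Φ⁻¹(FA) = -1.1264
d' = z(H) − z(FA) = 0.2275 − (-1.1264) = 1.3539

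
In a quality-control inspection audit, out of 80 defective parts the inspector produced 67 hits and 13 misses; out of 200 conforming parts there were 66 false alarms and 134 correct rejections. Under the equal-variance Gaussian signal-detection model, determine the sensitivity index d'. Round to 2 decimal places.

d' = 1.42

H = 67/80 = 0.8375
FA = 66/200 = 0.3300
z(H) = z(0.8375) = 0.984
z(FA) = z(0.3300) = -0.440
d' = z(H) − z(FA) = 0.984 − (-0.440) = 1.424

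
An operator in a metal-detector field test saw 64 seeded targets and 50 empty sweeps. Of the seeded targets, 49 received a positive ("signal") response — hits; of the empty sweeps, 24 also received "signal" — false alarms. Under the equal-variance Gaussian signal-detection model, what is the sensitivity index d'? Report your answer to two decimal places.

d' = 0.77

H = 49/64 = 0.7656
FA = 24/50 = 0.4800
Φ⁻¹(H) = Φ⁻¹(0.7656) = 0.724
Φ⁻¹(FA) = Φ⁻¹(0.4800) = -0.050
d' = z(H) − z(FA) = 0.724 − (-0.050) = 0.774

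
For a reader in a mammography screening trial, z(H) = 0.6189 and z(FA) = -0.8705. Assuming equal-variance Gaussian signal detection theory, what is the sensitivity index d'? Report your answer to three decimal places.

d' = 1.489

d' = z(H) − z(FA) = 0.6189 − (-0.8705) = 1.4894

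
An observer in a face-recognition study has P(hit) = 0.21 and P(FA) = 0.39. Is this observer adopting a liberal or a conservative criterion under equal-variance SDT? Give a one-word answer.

conservative

z(H) = -0.806, z(FA) = -0.279
c = −½·(z(H) + z(FA)) = 0.5425
c > 0 → conservative criterion (biased toward responding “no”).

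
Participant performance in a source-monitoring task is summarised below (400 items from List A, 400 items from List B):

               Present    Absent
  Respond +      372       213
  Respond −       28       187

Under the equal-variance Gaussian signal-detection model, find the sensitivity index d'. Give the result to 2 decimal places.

H = 372/400 = 0.9300
FA = 213/400 = 0.5325
Φ⁻¹(H) = Φ⁻¹(0.9300) = 1.476
Φ⁻¹(FA) = Φ⁻¹(0.5325) = 0.082
d' = z(H) − z(FA) = 1.476 − 0.082 = 1.394

d' = 1.39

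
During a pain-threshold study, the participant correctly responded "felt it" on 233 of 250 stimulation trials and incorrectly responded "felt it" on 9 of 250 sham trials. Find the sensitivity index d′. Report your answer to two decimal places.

d′ = 3.29

H = 233/250 = 0.9320
FA = 9/250 = 0.0360
Φ⁻¹(H) = Φ⁻¹(0.9320) = 1.491
Φ⁻¹(FA) = Φ⁻¹(0.0360) = -1.799
d' = z(H) − z(FA) = 1.491 − (-1.799) = 3.290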